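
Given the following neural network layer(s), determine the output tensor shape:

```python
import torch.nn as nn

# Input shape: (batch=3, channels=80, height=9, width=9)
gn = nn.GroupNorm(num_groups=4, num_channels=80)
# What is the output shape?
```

Input: (3, 80, 9, 9) -> Output: (3, 80, 9, 9)

Answer: (3, 80, 9, 9)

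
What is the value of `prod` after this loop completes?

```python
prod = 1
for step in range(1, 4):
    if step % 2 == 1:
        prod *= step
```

Product of odd numbers 1 to 3
`prod` takes the values: 1 → 3

Answer: 3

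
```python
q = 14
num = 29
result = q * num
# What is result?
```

Trace:
`q = 14` → q = 14
`num = 29` → num = 29
`result = q * num` → result = 406
So result = 406

Answer: 406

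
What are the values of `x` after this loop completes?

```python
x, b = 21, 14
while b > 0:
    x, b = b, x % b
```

GCD of 21 and 14
`x` takes the values: 21 → 14 → 7

Answer: 7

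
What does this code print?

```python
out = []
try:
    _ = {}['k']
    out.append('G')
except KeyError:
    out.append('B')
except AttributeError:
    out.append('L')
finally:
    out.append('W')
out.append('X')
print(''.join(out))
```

Execution trace: 'B' (except KeyError) → 'W' (finally) → 'X' (after the try/except). Output: BWX

Answer: BWX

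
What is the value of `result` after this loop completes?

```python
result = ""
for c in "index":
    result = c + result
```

Reverse 'index'
`result` takes the values: "" → "i" → "ni" → "dni" → "edni" → "xedni"

Answer: "xedni"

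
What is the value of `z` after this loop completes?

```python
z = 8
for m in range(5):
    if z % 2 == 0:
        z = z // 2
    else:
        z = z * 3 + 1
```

Collatz-style transformation from 8
`z` takes the values: 8 → 4 → 2 → 1 → 4 → 2

Answer: 2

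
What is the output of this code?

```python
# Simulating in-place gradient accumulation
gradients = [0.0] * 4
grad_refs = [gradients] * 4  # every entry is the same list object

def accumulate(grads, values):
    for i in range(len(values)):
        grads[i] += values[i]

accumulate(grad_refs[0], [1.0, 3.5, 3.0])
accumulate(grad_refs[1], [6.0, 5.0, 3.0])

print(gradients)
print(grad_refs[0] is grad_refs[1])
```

Key concept: gradient accumulation aliasing.
Step by step:
`gradients = [0.0] * 4` → gradients = [0.0, 0.0, 0.0, 0.0]
`grad_refs = [gradients] * 4` → grad_refs = [[0.0, 0.0, 0.0, 0.0], [0.0, 0.0, 0.0, 0.0], [0.0, 0.0, 0.0, 0.0], [0.0, 0.0, 0.0, 0.0]]
`accumulate(grad_refs[0], [1.0, 3.5, 3.0])` → gradients = [1.0, 3.5, 3.0, 0.0]; grad_refs = [[1.0, 3.5, 3.0, 0.0], [1.0, 3.5, 3.0, 0.0], [1.0, 3.5, 3.0, 0.0], [1.0, 3.5, 3.0, 0.0]]
`accumulate(grad_refs[1], [6.0, 5.0, 3.0])` → gradients = [7.0, 8.5, 6.0, 0.0]; grad_refs = [[7.0, 8.5, 6.0, 0.0], [7.0, 8.5, 6.0, 0.0], [7.0, 8.5, 6.0, 0.0], [7.0, 8.5, 6.0, 0.0]]
`print(gradients)` → prints [7.0, 8.5, 6.0, 0.0]
`print(grad_refs[0] is grad_refs[1])` → prints True

Answer:
[7.0, 8.5, 6.0, 0.0]
True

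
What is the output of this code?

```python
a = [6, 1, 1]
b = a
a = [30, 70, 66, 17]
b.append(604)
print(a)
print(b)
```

Key concept: rebinding vs mutation: a is rebound to a new list, b still points at the original.
Step by step:
`a = [6, 1, 1]` → a = [6, 1, 1]
`b = a` → b = [6, 1, 1] (same object as a)
`a = [30, 70, 66, 17]` → a = [30, 70, 66, 17]
`b.append(604)` → b = [6, 1, 1, 604]
`print(a)` → prints [30, 70, 66, 17]
`print(b)` → prints [6, 1, 1, 604]

Answer:
[30, 70, 66, 17]
[6, 1, 1, 604]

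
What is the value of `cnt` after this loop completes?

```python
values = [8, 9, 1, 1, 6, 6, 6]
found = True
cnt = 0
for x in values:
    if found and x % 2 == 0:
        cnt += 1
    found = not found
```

Count even values at even positions
`cnt` takes the values: 0 → 1 → 2 → 3

Answer: 3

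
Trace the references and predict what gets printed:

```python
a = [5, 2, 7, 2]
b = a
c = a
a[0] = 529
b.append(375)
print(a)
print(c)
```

Key concept: multiple aliases.
Step by step:
`a = [5, 2, 7, 2]` → a = [5, 2, 7, 2]
`b = a` → b = [5, 2, 7, 2] (same object as a)
`c = a` → c = [5, 2, 7, 2] (same object as a, b)
`a[0] = 529` → a = [529, 2, 7, 2] (same object as b, c); b = [529, 2, 7, 2] (same object as a, c); c = [529, 2, 7, 2] (same object as a, b)
`b.append(375)` → a = [529, 2, 7, 2, 375] (same object as b, c); b = [529, 2, 7, 2, 375] (same object as a, c); c = [529, 2, 7, 2, 375] (same object as a, b)
`print(a)` → prints [529, 2, 7, 2, 375]
`print(c)` → prints [529, 2, 7, 2, 375]

Answer:
[529, 2, 7, 2, 375]
[529, 2, 7, 2, 375]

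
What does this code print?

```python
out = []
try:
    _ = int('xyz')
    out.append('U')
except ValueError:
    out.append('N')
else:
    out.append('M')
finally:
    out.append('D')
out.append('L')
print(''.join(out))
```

Execution trace: 'N' (except ValueError) → 'D' (finally) → 'L' (after the try/except). Output: NDL

Answer: NDL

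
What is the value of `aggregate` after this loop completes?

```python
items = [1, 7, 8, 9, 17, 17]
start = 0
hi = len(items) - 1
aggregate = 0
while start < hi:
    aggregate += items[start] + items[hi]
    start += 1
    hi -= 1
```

Sum of pairs from ends
`aggregate` takes the values: 0 → 18 → 42 → 59

Answer: 59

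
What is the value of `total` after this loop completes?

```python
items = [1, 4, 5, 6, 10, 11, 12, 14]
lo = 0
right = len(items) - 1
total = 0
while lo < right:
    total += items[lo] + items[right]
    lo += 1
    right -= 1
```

Sum of pairs from ends
`total` takes the values: 0 → 15 → 31 → 47 → 63

Answer: 63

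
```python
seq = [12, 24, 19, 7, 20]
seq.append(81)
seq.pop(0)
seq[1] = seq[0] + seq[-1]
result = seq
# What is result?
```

Trace:
`seq = [12, 24, 19, 7, 20]` → seq = [12, 24, 19, 7, 20]
`seq.append(81)` → seq = [12, 24, 19, 7, 20, 81]
`seq.pop(0)` → seq = [24, 19, 7, 20, 81]
`seq[1] = seq[0] + seq[-1]` → seq = [24, 105, 7, 20, 81]
`result = seq` → result = [24, 105, 7, 20, 81]
So result = [24, 105, 7, 20, 81]

Answer: [24, 105, 7, 20, 81]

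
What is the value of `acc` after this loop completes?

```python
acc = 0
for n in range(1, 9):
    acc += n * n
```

Sum of squares 1² to 8² = 204
`acc` takes the values: 0 → 1 → 5 → 14 → 30 → 55 → 91 → 140 → 204

Answer: 204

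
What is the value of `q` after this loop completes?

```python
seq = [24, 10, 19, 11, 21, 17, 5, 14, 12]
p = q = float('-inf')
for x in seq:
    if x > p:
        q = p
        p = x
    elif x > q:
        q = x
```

Second largest (with repeats) in [24, 10, 19, 11, 21, 17, 5, 14, 12]
`q` takes the values: -inf → 10 → 19 → 21

Answer: 21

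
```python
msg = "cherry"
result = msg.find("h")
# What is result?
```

Trace:
`msg = "cherry"` → msg = 'cherry'
`result = msg.find("h")` → result = 1
So result = 1

Answer: 1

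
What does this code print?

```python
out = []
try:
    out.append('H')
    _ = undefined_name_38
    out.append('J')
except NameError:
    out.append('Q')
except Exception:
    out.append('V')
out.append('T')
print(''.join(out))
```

Execution trace: 'H' (try body) → 'Q' (except NameError) → 'T' (after the try/except). Output: HQT

Answer: HQT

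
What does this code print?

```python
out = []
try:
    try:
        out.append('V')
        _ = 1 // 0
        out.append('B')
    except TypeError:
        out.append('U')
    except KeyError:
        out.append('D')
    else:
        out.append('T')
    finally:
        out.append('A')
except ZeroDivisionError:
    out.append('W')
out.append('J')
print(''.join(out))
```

Execution trace: 'V' (try body) → 'A' (finally) → 'W' (outer except ZeroDivisionError) → 'J' (after the try/except). Output: VAWJ

Answer: VAWJ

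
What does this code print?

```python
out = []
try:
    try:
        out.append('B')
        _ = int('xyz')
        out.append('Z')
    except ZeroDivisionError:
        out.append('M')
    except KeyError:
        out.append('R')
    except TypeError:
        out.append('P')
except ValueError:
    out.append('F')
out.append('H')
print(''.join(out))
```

Execution trace: 'B' (try body) → 'F' (outer except ValueError) → 'H' (after the try/except). Output: BFH

Answer: BFH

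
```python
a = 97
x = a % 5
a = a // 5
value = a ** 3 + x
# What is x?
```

Trace:
`a = 97` → a = 97
`x = a % 5` → x = 2
`a = a // 5` → a = 19
`value = a ** 3 + x` → value = 6861
So x = 2

Answer: 2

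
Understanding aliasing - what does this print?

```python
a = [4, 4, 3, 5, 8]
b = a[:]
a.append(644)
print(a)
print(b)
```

Key concept: slice [:] creates copy.
Step by step:
`a = [4, 4, 3, 5, 8]` → a = [4, 4, 3, 5, 8]
`b = a[:]` → b = [4, 4, 3, 5, 8]
`a.append(644)` → a = [4, 4, 3, 5, 8, 644]
`print(a)` → prints [4, 4, 3, 5, 8, 644]
`print(b)` → prints [4, 4, 3, 5, 8]

Answer:
[4, 4, 3, 5, 8, 644]
[4, 4, 3, 5, 8]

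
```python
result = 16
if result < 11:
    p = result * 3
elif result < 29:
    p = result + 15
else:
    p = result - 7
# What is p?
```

Trace:
`result = 16` → result = 16
`if result < 11: ...` → result < 11 is False, result < 29 is True → p = 31
So p = 31

Answer: 31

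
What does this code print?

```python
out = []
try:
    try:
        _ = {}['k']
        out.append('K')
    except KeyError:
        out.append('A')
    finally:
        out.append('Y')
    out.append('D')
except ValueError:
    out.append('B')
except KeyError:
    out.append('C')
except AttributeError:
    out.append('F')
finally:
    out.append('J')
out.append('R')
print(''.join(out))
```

Execution trace: 'A' (inner except KeyError) → 'Y' (inner finally) → 'D' (try body, no exception) → 'J' (finally) → 'R' (after the try/except). Output: AYDJR

Answer: AYDJR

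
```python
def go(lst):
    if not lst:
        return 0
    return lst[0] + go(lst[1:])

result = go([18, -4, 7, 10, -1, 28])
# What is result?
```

18 + (-4) + 7 + 10 + (-1) + 28 + 0 = 58

Answer: 58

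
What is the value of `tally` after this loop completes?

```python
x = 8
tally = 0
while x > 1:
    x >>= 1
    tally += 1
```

Count right shifts until 1
`tally` takes the values: 0 → 1 → 2 → 3

Answer: 3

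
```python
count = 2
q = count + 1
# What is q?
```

Trace:
`count = 2` → count = 2
`q = count + 1` → q = 3
So q = 3

Answer: 3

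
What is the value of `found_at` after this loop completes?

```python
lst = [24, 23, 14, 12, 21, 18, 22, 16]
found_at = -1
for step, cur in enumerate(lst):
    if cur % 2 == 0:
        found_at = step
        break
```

First even number index in [24, 23, 14, 12, 21, 18, 22, 16]
`found_at` takes the values: -1 → 0

Answer: 0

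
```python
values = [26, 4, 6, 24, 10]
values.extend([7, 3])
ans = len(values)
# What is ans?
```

Trace:
`values = [26, 4, 6, 24, 10]` → values = [26, 4, 6, 24, 10]
`values.extend([7, 3])` → values = [26, 4, 6, 24, 10, 7, 3]
`ans = len(values)` → ans = 7
So ans = 7

Answer: 7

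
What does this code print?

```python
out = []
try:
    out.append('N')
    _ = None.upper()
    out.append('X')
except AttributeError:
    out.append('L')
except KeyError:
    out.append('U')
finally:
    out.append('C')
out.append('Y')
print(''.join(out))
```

Execution trace: 'N' (try body) → 'L' (except AttributeError) → 'C' (finally) → 'Y' (after the try/except). Output: NLCY

Answer: NLCY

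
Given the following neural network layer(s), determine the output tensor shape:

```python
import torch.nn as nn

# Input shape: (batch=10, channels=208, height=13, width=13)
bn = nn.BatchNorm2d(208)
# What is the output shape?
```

Input: (10, 208, 13, 13) -> Output: (10, 208, 13, 13)

Answer: (10, 208, 13, 13)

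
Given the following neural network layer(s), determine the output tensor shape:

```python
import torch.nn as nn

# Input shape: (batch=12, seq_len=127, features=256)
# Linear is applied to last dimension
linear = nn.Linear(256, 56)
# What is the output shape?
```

Input: (12, 127, 256) -> Output: (12, 127, 56)

Answer: (12, 127, 56)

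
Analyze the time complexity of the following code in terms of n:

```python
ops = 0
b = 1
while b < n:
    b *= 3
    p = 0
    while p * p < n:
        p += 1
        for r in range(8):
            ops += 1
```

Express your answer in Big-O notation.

Each loop level contributes: log n × √n × 1. Multiplying the contributions gives O(√n log n).

Answer: O(√n log n)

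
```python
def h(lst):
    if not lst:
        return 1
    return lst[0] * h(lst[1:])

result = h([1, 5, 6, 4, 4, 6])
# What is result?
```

Product over [1, 5, 6, 4, 4, 6] = 1 * 5 * 6 * 4 * 4 * 6 = 2880

Answer: 2880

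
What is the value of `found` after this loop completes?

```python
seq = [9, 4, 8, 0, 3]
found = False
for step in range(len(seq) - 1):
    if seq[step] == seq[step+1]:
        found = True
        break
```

Check consecutive duplicates in [9, 4, 8, 0, 3]
`found` takes the values: False

Answer: False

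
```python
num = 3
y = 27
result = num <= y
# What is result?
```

Trace:
`num = 3` → num = 3
`y = 27` → y = 27
`result = num <= y` → result = True
So result = True

Answer: True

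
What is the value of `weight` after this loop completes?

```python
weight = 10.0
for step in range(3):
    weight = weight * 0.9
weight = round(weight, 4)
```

Exponential decay: 10.0 * 0.9^3
`weight` takes the values: 10.0 → 9.0 → 8.1 → 7.29

Answer: 7.29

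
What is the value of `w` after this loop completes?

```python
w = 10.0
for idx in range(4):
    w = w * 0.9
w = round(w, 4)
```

Exponential decay: 10.0 * 0.9^4
`w` takes the values: 10.0 → 9.0 → 8.1 → 7.29 → 6.561

Answer: 6.561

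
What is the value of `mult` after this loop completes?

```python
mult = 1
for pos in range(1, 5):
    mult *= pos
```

4! = 24
`mult` takes the values: 1 → 2 → 6 → 24

Answer: 24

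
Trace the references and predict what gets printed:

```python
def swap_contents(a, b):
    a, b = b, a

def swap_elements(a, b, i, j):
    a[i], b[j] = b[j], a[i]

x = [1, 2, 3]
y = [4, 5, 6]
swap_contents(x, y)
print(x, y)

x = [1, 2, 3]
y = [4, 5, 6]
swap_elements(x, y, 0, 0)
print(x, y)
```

Key concept: parameter rebinding vs mutation.
Step by step:
`x = [1, 2, 3]` → x = [1, 2, 3]
`y = [4, 5, 6]` → y = [4, 5, 6]
`swap_contents(x, y)` → no visible change to tracked variables
`print(x, y)` → prints [1, 2, 3] [4, 5, 6]
`x = [1, 2, 3]` → x = [1, 2, 3]
`y = [4, 5, 6]` → y = [4, 5, 6]
`swap_elements(x, y, 0, 0)` → x = [4, 2, 3]; y = [1, 5, 6]
`print(x, y)` → prints [4, 2, 3] [1, 5, 6]

Answer:
[1, 2, 3] [4, 5, 6]
[4, 2, 3] [1, 5, 6]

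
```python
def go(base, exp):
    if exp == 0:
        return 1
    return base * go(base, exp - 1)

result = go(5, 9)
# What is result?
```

go(5, 9) = 5 * 5 * 5 * 5 * 5 * 5 * 5 * 5 * 5 = 1953125

Answer: 1953125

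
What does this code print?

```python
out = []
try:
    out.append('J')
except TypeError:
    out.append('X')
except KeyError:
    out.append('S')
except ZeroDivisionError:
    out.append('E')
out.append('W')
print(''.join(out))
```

Execution trace: 'J' (try body, no exception) → 'W' (after the try/except). Output: JW

Answer: JW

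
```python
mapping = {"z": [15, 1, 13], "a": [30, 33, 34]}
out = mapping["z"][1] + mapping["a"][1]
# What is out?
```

Trace:
`mapping = {"z": [15, 1, 13], "a": [30, 33, 34]}` → mapping = {'z': [15, 1, 13], 'a': [30, 33, 34]}
`out = mapping["z"][1] + mapping["a"][1]` → out = 34
So out = 34

Answer: 34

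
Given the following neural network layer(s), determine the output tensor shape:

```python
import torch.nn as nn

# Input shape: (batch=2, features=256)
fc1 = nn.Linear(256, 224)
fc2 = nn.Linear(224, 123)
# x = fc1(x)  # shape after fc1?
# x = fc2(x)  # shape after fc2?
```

Input: (2, 256) -> after fc1: (2, 224) -> Output: (2, 123)

Answer: (2, 123)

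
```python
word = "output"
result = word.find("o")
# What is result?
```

Trace:
`word = "output"` → word = 'output'
`result = word.find("o")` → result = 0
So result = 0

Answer: 0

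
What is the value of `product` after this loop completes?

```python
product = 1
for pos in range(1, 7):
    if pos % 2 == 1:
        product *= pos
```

Product of odd numbers 1 to 6
`product` takes the values: 1 → 3 → 15

Answer: 15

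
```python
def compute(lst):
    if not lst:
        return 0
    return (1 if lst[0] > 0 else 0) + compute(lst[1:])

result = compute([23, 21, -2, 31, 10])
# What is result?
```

Count of positive elements in [23, 21, -2, 31, 10] = 4

Answer: 4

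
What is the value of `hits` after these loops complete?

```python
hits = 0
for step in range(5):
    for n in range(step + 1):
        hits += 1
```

Triangle: 1 + 2 + ... + 5
`hits` takes the values: 0 → 1 → 2 → 3 → 4 → 5 → 6 → 7 → 8 → 9 → 10 → 11 → 12 → 13 → 14 → 15

Answer: 15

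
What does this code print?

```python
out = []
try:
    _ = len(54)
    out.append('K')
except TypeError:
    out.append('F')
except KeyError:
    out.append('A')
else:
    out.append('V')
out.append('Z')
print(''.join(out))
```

Execution trace: 'F' (except TypeError) → 'Z' (after the try/except). Output: FZ

Answer: FZ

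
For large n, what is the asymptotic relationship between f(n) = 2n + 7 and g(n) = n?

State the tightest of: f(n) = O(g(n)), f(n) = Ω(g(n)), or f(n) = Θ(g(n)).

2n + 7 vs n: f(n) = Θ(g(n)) — they are asymptotically equivalent (constant factors don't affect Θ).

Answer: f(n) = Θ(g(n)) — they are asymptotically equivalent (constant factors don't affect Θ).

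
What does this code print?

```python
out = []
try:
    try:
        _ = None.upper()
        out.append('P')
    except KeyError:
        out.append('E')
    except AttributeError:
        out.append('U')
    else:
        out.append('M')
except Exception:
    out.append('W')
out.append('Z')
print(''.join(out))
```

Execution trace: 'U' (inner except AttributeError) → 'Z' (after the try/except). Output: UZ

Answer: UZ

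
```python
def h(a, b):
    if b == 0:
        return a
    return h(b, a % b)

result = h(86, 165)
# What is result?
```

h(86, 165) -> h(165, 86) -> h(86, 79) -> h(79, 7) -> h(7, 2) -> h(2, 1) -> h(1, 0) -> 1

Answer: 1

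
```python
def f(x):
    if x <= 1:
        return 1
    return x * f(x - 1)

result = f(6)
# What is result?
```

f(6) = 6 * 5 * 4 * 3 * 2 * 1 = 720

Answer: 720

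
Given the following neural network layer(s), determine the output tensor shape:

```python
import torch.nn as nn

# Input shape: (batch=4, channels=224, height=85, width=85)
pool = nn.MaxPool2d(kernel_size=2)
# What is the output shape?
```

Input: (4, 224, 85, 85) -> Output: (4, 224, 42, 42)

Answer: (4, 224, 42, 42)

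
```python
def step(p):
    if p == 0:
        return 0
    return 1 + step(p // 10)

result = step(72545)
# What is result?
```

Count of digits of 72545: 5

Answer: 5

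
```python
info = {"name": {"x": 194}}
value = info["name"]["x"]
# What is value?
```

Trace:
`info = {"name": {"x": 194}}` → info = {'name': {'x': 194}}
`value = info["name"]["x"]` → value = 194
So value = 194

Answer: 194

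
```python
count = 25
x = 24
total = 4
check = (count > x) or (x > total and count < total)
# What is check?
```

Trace:
`count = 25` → count = 25
`x = 24` → x = 24
`total = 4` → total = 4
`check = (count > x) or (x > total and count < total)` → check = True
So check = True

Answer: True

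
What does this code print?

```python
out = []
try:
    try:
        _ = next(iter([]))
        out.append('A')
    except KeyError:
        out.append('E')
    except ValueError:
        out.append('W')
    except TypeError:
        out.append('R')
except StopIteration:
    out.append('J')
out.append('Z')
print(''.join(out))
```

Execution trace: 'J' (outer except StopIteration) → 'Z' (after the try/except). Output: JZ

Answer: JZ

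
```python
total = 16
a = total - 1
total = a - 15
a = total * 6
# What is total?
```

Trace:
`total = 16` → total = 16
`a = total - 1` → a = 15
`total = a - 15` → total = 0
`a = total * 6` → a = 0
So total = 0

Answer: 0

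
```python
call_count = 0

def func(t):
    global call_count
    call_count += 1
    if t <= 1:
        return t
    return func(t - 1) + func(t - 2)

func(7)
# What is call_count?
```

Calls(t) = 1 + Calls(t-1) + Calls(t-2); Calls(0)=Calls(1)=1. For t=7 this gives 41.

Answer: 41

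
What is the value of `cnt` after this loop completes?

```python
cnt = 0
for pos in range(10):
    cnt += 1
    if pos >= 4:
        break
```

Loop breaks when pos reaches 4, cnt is 5
`cnt` takes the values: 0 → 1 → 2 → 3 → 4 → 5

Answer: 5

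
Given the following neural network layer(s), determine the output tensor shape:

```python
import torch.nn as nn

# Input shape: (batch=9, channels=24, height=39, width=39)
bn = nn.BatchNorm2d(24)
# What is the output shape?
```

Input: (9, 24, 39, 39) -> Output: (9, 24, 39, 39)

Answer: (9, 24, 39, 39)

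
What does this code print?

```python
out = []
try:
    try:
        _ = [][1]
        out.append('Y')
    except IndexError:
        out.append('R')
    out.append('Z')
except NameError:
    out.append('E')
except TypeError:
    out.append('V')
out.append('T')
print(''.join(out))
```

Execution trace: 'R' (inner except IndexError) → 'Z' (try body, no exception) → 'T' (after the try/except). Output: RZT

Answer: RZT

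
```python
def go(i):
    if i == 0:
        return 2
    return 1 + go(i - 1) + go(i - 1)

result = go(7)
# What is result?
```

go(i) = 1 + 2·go(i-1), go(0)=2. Closed form: (2+1)·2^7 - 1 = 383.

Answer: 383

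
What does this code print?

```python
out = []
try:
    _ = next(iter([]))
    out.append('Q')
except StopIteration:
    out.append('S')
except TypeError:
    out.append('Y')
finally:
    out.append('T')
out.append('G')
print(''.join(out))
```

Execution trace: 'S' (except StopIteration) → 'T' (finally) → 'G' (after the try/except). Output: STG

Answer: STG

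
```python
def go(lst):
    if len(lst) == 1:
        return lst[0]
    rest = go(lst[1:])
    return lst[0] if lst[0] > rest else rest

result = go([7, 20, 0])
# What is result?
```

Recursive max over [7, 20, 0] = 20

Answer: 20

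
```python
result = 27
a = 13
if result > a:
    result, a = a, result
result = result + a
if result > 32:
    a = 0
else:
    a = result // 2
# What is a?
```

Trace:
`result = 27` → result = 27
`a = 13` → a = 13
`if result > a: ...` → result > a is True → result = 13; a = 27
`result = result + a` → result = 40
`if result > 32: ...` → result > 32 is True → a = 0
So a = 0

Answer: 0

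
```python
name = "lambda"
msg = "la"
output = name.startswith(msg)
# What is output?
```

Trace:
`name = "lambda"` → name = 'lambda'
`msg = "la"` → msg = 'la'
`output = name.startswith(msg)` → output = True
So output = True

Answer: True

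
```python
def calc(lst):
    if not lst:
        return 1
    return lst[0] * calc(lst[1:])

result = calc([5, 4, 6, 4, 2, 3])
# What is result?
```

Product over [5, 4, 6, 4, 2, 3] = 5 * 4 * 6 * 4 * 2 * 3 = 2880

Answer: 2880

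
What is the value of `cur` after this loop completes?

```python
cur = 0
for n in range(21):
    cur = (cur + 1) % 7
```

Increment mod 7, 21 times = 0
`cur` takes the values: 0 → 1 → 2 → 3 → 4 → 5 → 6 → 0 → 1 → 2 → 3 → 4 → 5 → 6 → 0 → 1 → 2 → 3 → 4 → 5 → 6 → 0

Answer: 0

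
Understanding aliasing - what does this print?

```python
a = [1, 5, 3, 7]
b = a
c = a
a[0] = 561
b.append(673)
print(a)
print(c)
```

Key concept: multiple aliases.
Step by step:
`a = [1, 5, 3, 7]` → a = [1, 5, 3, 7]
`b = a` → b = [1, 5, 3, 7] (same object as a)
`c = a` → c = [1, 5, 3, 7] (same object as a, b)
`a[0] = 561` → a = [561, 5, 3, 7] (same object as b, c); b = [561, 5, 3, 7] (same object as a, c); c = [561, 5, 3, 7] (same object as a, b)
`b.append(673)` → a = [561, 5, 3, 7, 673] (same object as b, c); b = [561, 5, 3, 7, 673] (same object as a, c); c = [561, 5, 3, 7, 673] (same object as a, b)
`print(a)` → prints [561, 5, 3, 7, 673]
`print(c)` → prints [561, 5, 3, 7, 673]

Answer:
[561, 5, 3, 7, 673]
[561, 5, 3, 7, 673]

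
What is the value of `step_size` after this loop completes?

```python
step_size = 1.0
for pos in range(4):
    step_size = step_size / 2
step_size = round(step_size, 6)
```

Halving LR 4 times: 1 / 2^4
`step_size` takes the values: 1.0 → 0.5 → 0.25 → 0.125 → 0.0625

Answer: 0.0625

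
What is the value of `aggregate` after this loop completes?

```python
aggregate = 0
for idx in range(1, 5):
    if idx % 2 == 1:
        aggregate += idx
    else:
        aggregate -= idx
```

Add odd, subtract even
`aggregate` takes the values: 0 → 1 → -1 → 2 → -2

Answer: -2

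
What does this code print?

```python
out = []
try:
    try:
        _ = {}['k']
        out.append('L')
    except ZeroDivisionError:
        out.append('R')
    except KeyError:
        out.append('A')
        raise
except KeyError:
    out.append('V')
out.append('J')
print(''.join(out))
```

Execution trace: 'A' (inner except KeyError) → 'V' (outer except KeyError) → 'J' (after the try/except). Output: AVJ

Answer: AVJ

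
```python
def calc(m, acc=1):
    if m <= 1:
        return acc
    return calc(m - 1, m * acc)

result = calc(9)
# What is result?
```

Accumulator trace (n, acc): (9, 1) -> (8, 9) -> (7, 72) -> (6, 504) -> (5, 3024) -> (4, 15120) -> (3, 60480) -> (2, 181440) -> (1, 362880) -> return 362880

Answer: 362880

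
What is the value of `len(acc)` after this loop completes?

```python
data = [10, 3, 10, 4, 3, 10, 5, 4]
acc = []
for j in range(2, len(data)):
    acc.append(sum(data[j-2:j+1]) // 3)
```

Number of 3-element averages
`acc` takes the values: [] → [7] → [7, 5] → [7, 5, 5] → [7, 5, 5, 5] → [7, 5, 5, 5, 6] → [7, 5, 5, 5, 6, 6]
So `len(acc)` = 6

Answer: 6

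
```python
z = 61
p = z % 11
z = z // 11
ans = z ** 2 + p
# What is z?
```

Trace:
`z = 61` → z = 61
`p = z % 11` → p = 6
`z = z // 11` → z = 5
`ans = z ** 2 + p` → ans = 31
So z = 5

Answer: 5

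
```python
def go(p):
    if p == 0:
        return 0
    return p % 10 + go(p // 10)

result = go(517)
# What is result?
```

Sum of digits of 517: 7 + 1 + 5 = 13

Answer: 13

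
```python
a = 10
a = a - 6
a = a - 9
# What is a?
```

Trace:
`a = 10` → a = 10
`a = a - 6` → a = 4
`a = a - 9` → a = -5
So a = -5

Answer: -5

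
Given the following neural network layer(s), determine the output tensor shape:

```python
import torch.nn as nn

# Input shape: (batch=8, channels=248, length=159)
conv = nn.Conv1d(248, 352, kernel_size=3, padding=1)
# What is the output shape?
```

Input: (8, 248, 159) -> Output: (8, 352, 159)

Answer: (8, 352, 159)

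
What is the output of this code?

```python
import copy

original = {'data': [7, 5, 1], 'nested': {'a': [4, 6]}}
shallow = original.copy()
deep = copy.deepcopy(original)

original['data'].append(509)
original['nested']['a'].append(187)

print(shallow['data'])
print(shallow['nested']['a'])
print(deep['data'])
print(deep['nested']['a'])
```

Key concept: comparing shallow vs deep copy.
Step by step:
`original = {'data': [7, 5, 1], 'nested': {'a': [4, 6]}}` → original = {'data': [7, 5, 1], 'nested': {'a': [4, 6]}}
`shallow = original.copy()` → shallow = {'data': [7, 5, 1], 'nested': {'a': [4, 6]}}
`deep = copy.deepcopy(original)` → deep = {'data': [7, 5, 1], 'nested': {'a': [4, 6]}}
`original['data'].append(509)` → original = {'data': [7, 5, 1, 509], 'nested': {'a': [4, 6]}}; shallow = {'data': [7, 5, 1, 509], 'nested': {'a': [4, 6]}}
`original['nested']['a'].append(187)` → original = {'data': [7, 5, 1, 509], 'nested': {'a': [4, 6, 187]}}; shallow = {'data': [7, 5, 1, 509], 'nested': {'a': [4, 6, 187]}}
`print(shallow['data'])` → prints [7, 5, 1, 509]
`print(shallow['nested']['a'])` → prints [4, 6, 187]
`print(deep['data'])` → prints [7, 5, 1]
`print(deep['nested']['a'])` → prints [4, 6]

Answer:
[7, 5, 1, 509]
[4, 6, 187]
[7, 5, 1]
[4, 6]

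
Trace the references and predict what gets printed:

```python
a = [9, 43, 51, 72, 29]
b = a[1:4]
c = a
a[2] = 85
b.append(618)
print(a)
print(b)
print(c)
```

Key concept: slice vs alias.
Step by step:
`a = [9, 43, 51, 72, 29]` → a = [9, 43, 51, 72, 29]
`b = a[1:4]` → b = [43, 51, 72]
`c = a` → c = [9, 43, 51, 72, 29] (same object as a)
`a[2] = 85` → a = [9, 43, 85, 72, 29] (same object as c); c = [9, 43, 85, 72, 29] (same object as a)
`b.append(618)` → b = [43, 51, 72, 618]
`print(a)` → prints [9, 43, 85, 72, 29]
`print(b)` → prints [43, 51, 72, 618]
`print(c)` → prints [9, 43, 85, 72, 29]

Answer:
[9, 43, 85, 72, 29]
[43, 51, 72, 618]
[9, 43, 85, 72, 29]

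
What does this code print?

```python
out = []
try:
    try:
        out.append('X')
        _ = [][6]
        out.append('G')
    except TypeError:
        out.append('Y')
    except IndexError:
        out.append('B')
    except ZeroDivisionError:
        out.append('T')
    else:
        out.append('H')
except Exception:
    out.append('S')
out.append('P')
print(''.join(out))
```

Execution trace: 'X' (inner try body) → 'B' (inner except IndexError) → 'P' (after the try/except). Output: XBP

Answer: XBP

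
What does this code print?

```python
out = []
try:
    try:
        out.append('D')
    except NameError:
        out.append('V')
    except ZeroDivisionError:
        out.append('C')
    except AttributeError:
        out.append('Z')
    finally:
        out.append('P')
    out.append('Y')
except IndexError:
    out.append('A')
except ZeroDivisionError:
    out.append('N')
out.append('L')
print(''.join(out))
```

Execution trace: 'D' (inner try body, no exception) → 'P' (inner finally) → 'Y' (try body, no exception) → 'L' (after the try/except). Output: DPYL

Answer: DPYL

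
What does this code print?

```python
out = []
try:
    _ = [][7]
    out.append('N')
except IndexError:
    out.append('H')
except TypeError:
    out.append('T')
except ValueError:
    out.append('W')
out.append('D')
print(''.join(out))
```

Execution trace: 'H' (except IndexError) → 'D' (after the try/except). Output: HD

Answer: HD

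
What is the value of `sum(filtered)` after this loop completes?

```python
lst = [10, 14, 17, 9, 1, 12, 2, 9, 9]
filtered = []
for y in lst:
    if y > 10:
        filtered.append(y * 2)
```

Sum of doubled values > 10
`filtered` takes the values: [] → [28] → [28, 34] → [28, 34, 24]
So `sum(filtered)` = 86

Answer: 86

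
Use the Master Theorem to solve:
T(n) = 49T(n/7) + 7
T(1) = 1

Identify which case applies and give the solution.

a=49, b=7, f(n)=7. log_7(49) = 2. Since c=0 < 2, Case 1 applies: T(n) = Θ(n^log_b(a)) = O(n^2).

Answer: O(n^2) - Case 1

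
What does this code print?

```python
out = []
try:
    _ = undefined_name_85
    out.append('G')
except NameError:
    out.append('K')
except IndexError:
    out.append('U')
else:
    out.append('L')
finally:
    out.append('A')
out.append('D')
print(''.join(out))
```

Execution trace: 'K' (except NameError) → 'A' (finally) → 'D' (after the try/except). Output: KAD

Answer: KAD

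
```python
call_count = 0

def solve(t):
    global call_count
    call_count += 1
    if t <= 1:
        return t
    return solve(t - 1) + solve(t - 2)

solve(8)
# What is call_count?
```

Calls(t) = 1 + Calls(t-1) + Calls(t-2); Calls(0)=Calls(1)=1. For t=8 this gives 67.

Answer: 67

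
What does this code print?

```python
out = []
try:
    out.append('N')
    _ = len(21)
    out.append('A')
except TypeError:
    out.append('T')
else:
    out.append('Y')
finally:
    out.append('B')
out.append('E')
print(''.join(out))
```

Execution trace: 'N' (try body) → 'T' (except TypeError) → 'B' (finally) → 'E' (after the try/except). Output: NTBE

Answer: NTBE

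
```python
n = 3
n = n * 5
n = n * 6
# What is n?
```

Trace:
`n = 3` → n = 3
`n = n * 5` → n = 15
`n = n * 6` → n = 90
So n = 90

Answer: 90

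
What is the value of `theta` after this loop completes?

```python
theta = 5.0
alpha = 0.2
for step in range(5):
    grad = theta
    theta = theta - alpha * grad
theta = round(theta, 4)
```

Gradient descent: w = 5.0 * (1 - 0.2)^5
`theta` takes the values: 5.0 → 4.0 → 3.2 → 2.56 → 2.048 → 1.6384

Answer: 1.6384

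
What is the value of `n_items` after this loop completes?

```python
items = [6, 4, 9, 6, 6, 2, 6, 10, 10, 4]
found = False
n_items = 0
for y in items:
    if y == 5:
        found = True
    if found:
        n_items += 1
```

Count elements after first 5 in [6, 4, 9, 6, 6, 2, 6, 10, 10, 4]
`n_items` takes the values: 0

Answer: 0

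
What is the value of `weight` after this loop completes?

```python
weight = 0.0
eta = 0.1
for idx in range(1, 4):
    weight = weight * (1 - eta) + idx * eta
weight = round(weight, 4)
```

Moving average with lr=0.1
`weight` takes the values: 0.0 → 0.1 → 0.29 → 0.561

Answer: 0.561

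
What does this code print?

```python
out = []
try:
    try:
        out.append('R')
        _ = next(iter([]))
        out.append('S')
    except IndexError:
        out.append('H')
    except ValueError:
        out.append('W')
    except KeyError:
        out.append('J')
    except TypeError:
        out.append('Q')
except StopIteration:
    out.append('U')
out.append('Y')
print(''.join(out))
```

Execution trace: 'R' (try body) → 'U' (outer except StopIteration) → 'Y' (after the try/except). Output: RUY

Answer: RUY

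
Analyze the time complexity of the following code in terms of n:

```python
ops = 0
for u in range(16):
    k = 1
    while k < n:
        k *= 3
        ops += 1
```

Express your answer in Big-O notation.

Each loop level contributes: 1 × log n. Multiplying the contributions gives O(log n).

Answer: O(log n)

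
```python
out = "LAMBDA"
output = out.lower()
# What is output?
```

Trace:
`out = "LAMBDA"` → out = 'LAMBDA'
`output = out.lower()` → output = 'lambda'
So output = 'lambda'

Answer: 'lambda'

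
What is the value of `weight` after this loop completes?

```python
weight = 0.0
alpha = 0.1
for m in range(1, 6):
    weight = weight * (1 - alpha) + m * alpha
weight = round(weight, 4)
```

Moving average with lr=0.1
`weight` takes the values: 0.0 → 0.1 → 0.29 → 0.561 → 0.9049 → 1.31441 → 1.3144

Answer: 1.3144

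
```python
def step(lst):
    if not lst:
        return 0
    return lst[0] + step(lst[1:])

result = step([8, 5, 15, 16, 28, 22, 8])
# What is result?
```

8 + 5 + 15 + 16 + 28 + 22 + 8 + 0 = 102

Answer: 102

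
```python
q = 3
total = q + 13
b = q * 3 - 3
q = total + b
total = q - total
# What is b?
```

Trace:
`q = 3` → q = 3
`total = q + 13` → total = 16
`b = q * 3 - 3` → b = 6
`q = total + b` → q = 22
`total = q - total` → total = 6
So b = 6

Answer: 6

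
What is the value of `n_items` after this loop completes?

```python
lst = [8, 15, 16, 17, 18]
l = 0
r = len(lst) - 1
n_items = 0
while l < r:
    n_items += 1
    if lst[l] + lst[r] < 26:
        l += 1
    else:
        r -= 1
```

Steps to find pair summing to 26
`n_items` takes the values: 0 → 1 → 2 → 3 → 4

Answer: 4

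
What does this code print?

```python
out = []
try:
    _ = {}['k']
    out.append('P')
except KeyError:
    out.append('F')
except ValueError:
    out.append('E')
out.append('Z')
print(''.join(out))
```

Execution trace: 'F' (except KeyError) → 'Z' (after the try/except). Output: FZ

Answer: FZ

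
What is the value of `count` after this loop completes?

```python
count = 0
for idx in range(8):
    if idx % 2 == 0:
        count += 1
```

Count numbers divisible by 2 in range(8)
`count` takes the values: 0 → 1 → 2 → 3 → 4

Answer: 4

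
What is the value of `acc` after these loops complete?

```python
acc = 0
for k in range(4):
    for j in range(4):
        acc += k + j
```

Sum of all k+j for k,j in 4x4
`acc` takes the values: 0 → 1 → 3 → 6 → 7 → 9 → 12 → 16 → 18 → 21 → 25 → 30 → 33 → 37 → 42 → 48

Answer: 48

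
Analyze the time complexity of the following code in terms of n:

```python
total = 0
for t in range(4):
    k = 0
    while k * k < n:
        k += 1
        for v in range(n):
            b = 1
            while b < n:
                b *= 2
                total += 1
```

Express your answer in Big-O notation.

Each loop level contributes: 1 × √n × n × log n. Multiplying the contributions gives O(n√n log n).

Answer: O(n√n log n)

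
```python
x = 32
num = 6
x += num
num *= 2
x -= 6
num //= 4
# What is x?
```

Trace:
`x = 32` → x = 32
`num = 6` → num = 6
`x += num` → x = 38
`num *= 2` → num = 12
`x -= 6` → x = 32
`num //= 4` → num = 3
So x = 32

Answer: 32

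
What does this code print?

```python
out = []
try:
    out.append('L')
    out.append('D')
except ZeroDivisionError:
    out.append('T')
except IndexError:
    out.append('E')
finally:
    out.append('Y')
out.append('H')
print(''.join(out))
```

Execution trace: 'L' (try body) → 'D' (try body, no exception) → 'Y' (finally) → 'H' (after the try/except). Output: LDYH

Answer: LDYH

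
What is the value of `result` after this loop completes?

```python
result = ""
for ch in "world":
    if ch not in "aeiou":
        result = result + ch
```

Remove vowels from 'world'
`result` takes the values: "" → "w" → "wr" → "wrl" → "wrld"

Answer: "wrld"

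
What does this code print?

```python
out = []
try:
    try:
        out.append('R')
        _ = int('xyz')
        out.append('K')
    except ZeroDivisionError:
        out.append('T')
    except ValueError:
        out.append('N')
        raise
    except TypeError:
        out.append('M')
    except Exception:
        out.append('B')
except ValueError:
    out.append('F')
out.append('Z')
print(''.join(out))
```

Execution trace: 'R' (inner try body) → 'N' (inner except ValueError) → 'F' (outer except ValueError) → 'Z' (after the try/except). Output: RNFZ

Answer: RNFZ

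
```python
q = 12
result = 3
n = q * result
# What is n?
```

Trace:
`q = 12` → q = 12
`result = 3` → result = 3
`n = q * result` → n = 36
So n = 36

Answer: 36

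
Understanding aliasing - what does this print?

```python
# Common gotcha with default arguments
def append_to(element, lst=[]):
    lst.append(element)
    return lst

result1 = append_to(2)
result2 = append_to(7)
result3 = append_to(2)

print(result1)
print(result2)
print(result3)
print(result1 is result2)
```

Key concept: mutable default argument gotcha.
Step by step:
`result1 = append_to(2)` → result1 = [2]
`result2 = append_to(7)` → result1 = [2, 7] (same object as result2); result2 = [2, 7] (same object as result1)
`result3 = append_to(2)` → result1 = [2, 7, 2] (same object as result2, result3); result2 = [2, 7, 2] (same object as result1, result3); result3 = [2, 7, 2] (same object as result1, result2)
`print(result1)` → prints [2, 7, 2]
`print(result2)` → prints [2, 7, 2]
`print(result3)` → prints [2, 7, 2]
`print(result1 is result2)` → prints True

Answer:
[2, 7, 2]
[2, 7, 2]
[2, 7, 2]
True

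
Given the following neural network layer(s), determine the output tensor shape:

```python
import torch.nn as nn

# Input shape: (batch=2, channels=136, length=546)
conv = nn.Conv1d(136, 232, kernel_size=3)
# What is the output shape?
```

Input: (2, 136, 546) -> Output: (2, 232, 544)

Answer: (2, 232, 544)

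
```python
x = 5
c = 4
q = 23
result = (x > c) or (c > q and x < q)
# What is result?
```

Trace:
`x = 5` → x = 5
`c = 4` → c = 4
`q = 23` → q = 23
`result = (x > c) or (c > q and x < q)` → result = True
So result = True

Answer: True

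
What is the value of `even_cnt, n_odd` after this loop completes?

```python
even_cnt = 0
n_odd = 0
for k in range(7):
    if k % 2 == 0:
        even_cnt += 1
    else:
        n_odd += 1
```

Count evens and odds in range(7)
`even_cnt, n_odd` takes the values: (0, 0) → (1, 0) → (1, 1) → (2, 1) → (2, 2) → (3, 2) → (3, 3) → (4, 3)

Answer: 4, 3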